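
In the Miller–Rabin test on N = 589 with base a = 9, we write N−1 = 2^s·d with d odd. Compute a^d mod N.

64

589 − 1 = 588 = 2^2 · 147, so d = 147.
9^1 ≡ 9 (mod 589)
9^2 ≡ 9^2 = 81 ≡ 81 (mod 589)
9^4 ≡ 81^2 = 6561 ≡ 82 (mod 589)
9^8 ≡ 82^2 = 6724 ≡ 245 (mod 589)
9^16 ≡ 245^2 = 60025 ≡ 536 (mod 589)
9^32 ≡ 536^2 = 287296 ≡ 453 (mod 589)
9^64 ≡ 453^2 = 205209 ≡ 237 (mod 589)
9^128 ≡ 237^2 = 56169 ≡ 214 (mod 589)
147 = 128 + 16 + 2 + 1 in binary powers of 2.
So 9^147 ≡ 214 · 536 · 81 · 9 ≡ 64 (mod 589).
Squaring chain: 64 → 562; never reaches −1, so base 9 is a Miller–Rabin witness that 589 is composite.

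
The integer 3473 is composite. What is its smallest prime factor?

23

3473 is odd.
Digit sum 17, not divisible by 3.
Ends in 3: not divisible by 5.
7: 3473 = 7·496 + 1
11: 3473 = 11·315 + 8
13: 3473 = 13·267 + 2
17: 3473 = 17·204 + 5
19: 3473 = 19·182 + 15
23: 3473 = 23·151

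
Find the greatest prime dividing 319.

29

319 = 11 · 29
29 is prime.
So 319 = 11 · 29; the largest prime factor is 29.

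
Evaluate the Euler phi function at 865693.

834624

Factor: 865693 = 47 · 113 · 163.
φ(865693) = (47−1) · (113−1) · (163−1) = 46 · 112 · 162 = 834624.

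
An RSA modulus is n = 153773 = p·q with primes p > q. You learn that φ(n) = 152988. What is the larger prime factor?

φ(n) = (p−1)(q−1) = n − (p+q) + 1, so p + q = 153773 − 152988 + 1 = 786.
p and q are the roots of t² − 786t + 153773 = 0.
Discriminant: 786² − 4·153773 = 617796 − 615092 = 2704; √2704 = 52.
q = (786 − 52)/2 = 367, p = (786 + 52)/2 = 419.
Check: 367 · 419 = 153773.

419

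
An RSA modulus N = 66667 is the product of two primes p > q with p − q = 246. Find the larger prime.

409

Since p = q + 246, we have 66667 = q(q + 246), so q² + 246q − 66667 = 0.
Discriminant: 246² + 4·66667 = 60516 + 266668 = 327184; √327184 = 572.
q = (−246 + 572)/2 = 163, and p = q + 246 = 409.
Check: 163 · 409 = 66667.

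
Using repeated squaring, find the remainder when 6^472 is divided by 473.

6^1 ≡ 6 (mod 473)
6^2 ≡ 6^2 = 36 ≡ 36 (mod 473)
6^4 ≡ 36^2 = 1296 ≡ 350 (mod 473)
6^8 ≡ 350^2 = 122500 ≡ 466 (mod 473)
6^16 ≡ 466^2 = 217156 ≡ 49 (mod 473)
6^32 ≡ 49^2 = 2401 ≡ 36 (mod 473)
6^64 ≡ 36^2 = 1296 ≡ 350 (mod 473)
6^128 ≡ 350^2 = 122500 ≡ 466 (mod 473)
6^256 ≡ 466^2 = 217156 ≡ 49 (mod 473)
472 = 256 + 128 + 64 + 16 + 8 in binary powers of 2.
So 6^472 ≡ 49 · 466 · 350 · 49 · 466 ≡ 135 (mod 473).
Since 135 ≠ 1, base 6 is a Fermat witness: 473 is composite.

135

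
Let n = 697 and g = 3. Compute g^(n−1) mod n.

3^1 ≡ 3 (mod 697)
3^2 ≡ 3^2 = 9 ≡ 9 (mod 697)
3^4 ≡ 9^2 = 81 ≡ 81 (mod 697)
3^8 ≡ 81^2 = 6561 ≡ 288 (mod 697)
3^16 ≡ 288^2 = 82944 ≡ 1 (mod 697)
3^32 ≡ 1^2 = 1 ≡ 1 (mod 697)
3^64 ≡ 1^2 = 1 ≡ 1 (mod 697)
3^128 ≡ 1^2 = 1 ≡ 1 (mod 697)
3^256 ≡ 1^2 = 1 ≡ 1 (mod 697)
3^512 ≡ 1^2 = 1 ≡ 1 (mod 697)
696 = 512 + 128 + 32 + 16 + 8 in binary powers of 2.
So 3^696 ≡ 1 · 1 · 1 · 1 · 288 ≡ 288 (mod 697).
Since 288 ≠ 1, base 3 is a Fermat witness: 697 is composite.

288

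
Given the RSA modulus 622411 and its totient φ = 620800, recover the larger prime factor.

971

φ(n) = (p−1)(q−1) = n − (p+q) + 1, so p + q = 622411 − 620800 + 1 = 1612.
p and q are the roots of t² − 1612t + 622411 = 0.
Discriminant: 1612² − 4·622411 = 2598544 − 2489644 = 108900; √108900 = 330.
q = (1612 − 330)/2 = 641, p = (1612 + 330)/2 = 971.
Check: 641 · 971 = 622411.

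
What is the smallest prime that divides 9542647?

79

9542647 is odd.
Digit sum 37, not divisible by 3.
Ends in 7: not divisible by 5.
7: 9542647 = 7·1363235 + 2
11: 9542647 = 11·867513 + 4
13: 9542647 = 13·734049 + 10
17: 9542647 = 17·561332 + 3
19: 9542647 = 19·502244 + 11
23: 9542647 = 23·414897 + 16
29: 9542647 = 29·329056 + 23
31: 9542647 = 31·307827 + 10
37: 9542647 = 37·257909 + 14
41: 9542647 = 41·232747 + 20
43: 9542647 = 43·221922 + 1
47: 9542647 = 47·203035 + 2
53: 9542647 = 53·180049 + 50
59: 9542647 = 59·161739 + 46
61: 9542647 = 61·156436 + 51
67: 9542647 = 67·142427 + 38
71: 9542647 = 71·134403 + 34
73: 9542647 = 73·130721 + 14
79: 9542647 = 79·120793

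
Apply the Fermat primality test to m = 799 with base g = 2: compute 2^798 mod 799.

2^1 ≡ 2 (mod 799)
2^2 ≡ 2^2 = 4 ≡ 4 (mod 799)
2^4 ≡ 4^2 = 16 ≡ 16 (mod 799)
2^8 ≡ 16^2 = 256 ≡ 256 (mod 799)
2^16 ≡ 256^2 = 65536 ≡ 18 (mod 799)
2^32 ≡ 18^2 = 324 ≡ 324 (mod 799)
2^64 ≡ 324^2 = 104976 ≡ 307 (mod 799)
2^128 ≡ 307^2 = 94249 ≡ 766 (mod 799)
2^256 ≡ 766^2 = 586756 ≡ 290 (mod 799)
2^512 ≡ 290^2 = 84100 ≡ 205 (mod 799)
798 = 512 + 256 + 16 + 8 + 4 + 2 in binary powers of 2.
So 2^798 ≡ 205 · 290 · 18 · 256 · 16 · 4 ≡ 676 (mod 799).
Since 676 ≠ 1, base 2 is a Fermat witness: 799 is composite.

676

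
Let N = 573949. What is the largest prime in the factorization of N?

97

573949 = 61 · 9409
9409 = 97 · 97
97 = 97 · 1
So 573949 = 61 · 97^2; the largest prime factor is 97.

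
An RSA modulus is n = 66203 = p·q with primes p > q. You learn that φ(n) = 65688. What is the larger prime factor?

277

φ(n) = (p−1)(q−1) = n − (p+q) + 1, so p + q = 66203 − 65688 + 1 = 516.
p and q are the roots of t² − 516t + 66203 = 0.
Discriminant: 516² − 4·66203 = 266256 − 264812 = 1444; √1444 = 38.
q = (516 − 38)/2 = 239, p = (516 + 38)/2 = 277.
Check: 239 · 277 = 66203.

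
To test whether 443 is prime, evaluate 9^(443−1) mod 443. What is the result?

1

9^1 ≡ 9 (mod 443)
9^2 ≡ 9^2 = 81 ≡ 81 (mod 443)
9^4 ≡ 81^2 = 6561 ≡ 359 (mod 443)
9^8 ≡ 359^2 = 128881 ≡ 411 (mod 443)
9^16 ≡ 411^2 = 168921 ≡ 138 (mod 443)
9^32 ≡ 138^2 = 19044 ≡ 438 (mod 443)
9^64 ≡ 438^2 = 191844 ≡ 25 (mod 443)
9^128 ≡ 25^2 = 625 ≡ 182 (mod 443)
9^256 ≡ 182^2 = 33124 ≡ 342 (mod 443)
442 = 256 + 128 + 32 + 16 + 8 + 2 in binary powers of 2.
So 9^442 ≡ 342 · 182 · 438 · 138 · 411 · 81 ≡ 1 (mod 443).
Since the result is 1, base 9 gives no evidence that 443 is composite.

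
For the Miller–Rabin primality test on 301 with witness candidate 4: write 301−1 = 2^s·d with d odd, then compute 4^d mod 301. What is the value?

78

301 − 1 = 300 = 2^2 · 75, so d = 75.
4^1 ≡ 4 (mod 301)
4^2 ≡ 4^2 = 16 ≡ 16 (mod 301)
4^4 ≡ 16^2 = 256 ≡ 256 (mod 301)
4^8 ≡ 256^2 = 65536 ≡ 219 (mod 301)
4^16 ≡ 219^2 = 47961 ≡ 102 (mod 301)
4^32 ≡ 102^2 = 10404 ≡ 170 (mod 301)
4^64 ≡ 170^2 = 28900 ≡ 4 (mod 301)
75 = 64 + 8 + 2 + 1 in binary powers of 2.
So 4^75 ≡ 4 · 219 · 16 · 4 ≡ 78 (mod 301).
Squaring chain: 78 → 64; never reaches −1, so base 4 is a Miller–Rabin witness that 301 is composite.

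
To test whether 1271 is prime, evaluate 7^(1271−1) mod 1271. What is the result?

7^1 ≡ 7 (mod 1271)
7^2 ≡ 7^2 = 49 ≡ 49 (mod 1271)
7^4 ≡ 49^2 = 2401 ≡ 1130 (mod 1271)
7^8 ≡ 1130^2 = 1276900 ≡ 816 (mod 1271)
7^16 ≡ 816^2 = 665856 ≡ 1123 (mod 1271)
7^32 ≡ 1123^2 = 1261129 ≡ 297 (mod 1271)
7^64 ≡ 297^2 = 88209 ≡ 510 (mod 1271)
7^128 ≡ 510^2 = 260100 ≡ 816 (mod 1271)
7^256 ≡ 816^2 = 665856 ≡ 1123 (mod 1271)
7^512 ≡ 1123^2 = 1261129 ≡ 297 (mod 1271)
7^1024 ≡ 297^2 = 88209 ≡ 510 (mod 1271)
1270 = 1024 + 128 + 64 + 32 + 16 + 4 + 2 in binary powers of 2.
So 7^1270 ≡ 510 · 816 · 510 · 297 · 1123 · 1130 · 49 ≡ 893 (mod 1271).
Since 893 ≠ 1, base 7 is a Fermat witness: 1271 is composite.

893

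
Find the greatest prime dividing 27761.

27761 = 17 · 1633
1633 = 23 · 71
71 is prime.
So 27761 = 17 · 23 · 71; the largest prime factor is 71.

71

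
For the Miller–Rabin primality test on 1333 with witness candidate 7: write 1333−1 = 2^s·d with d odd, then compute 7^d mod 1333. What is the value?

1333 − 1 = 1332 = 2^2 · 333, so d = 333.
7^1 ≡ 7 (mod 1333)
7^2 ≡ 7^2 = 49 ≡ 49 (mod 1333)
7^4 ≡ 49^2 = 2401 ≡ 1068 (mod 1333)
7^8 ≡ 1068^2 = 1140624 ≡ 909 (mod 1333)
7^16 ≡ 909^2 = 826281 ≡ 1154 (mod 1333)
7^32 ≡ 1154^2 = 1331716 ≡ 49 (mod 1333)
7^64 ≡ 49^2 = 2401 ≡ 1068 (mod 1333)
7^128 ≡ 1068^2 = 1140624 ≡ 909 (mod 1333)
7^256 ≡ 909^2 = 826281 ≡ 1154 (mod 1333)
333 = 256 + 64 + 8 + 4 + 1 in binary powers of 2.
So 7^333 ≡ 1154 · 1068 · 909 · 1068 · 7 ≡ 343 (mod 1333).
Squaring chain: 343 → 345; never reaches −1, so base 7 is a Miller–Rabin witness that 1333 is composite.

343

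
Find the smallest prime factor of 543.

3

543 is odd.
Digit sum 12, divisible by 3.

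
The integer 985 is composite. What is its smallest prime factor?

985 is odd.
Digit sum 22, not divisible by 3.
Ends in 5: divisible by 5.

5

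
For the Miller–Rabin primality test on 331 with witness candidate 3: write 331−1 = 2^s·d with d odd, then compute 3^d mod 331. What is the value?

330

331 − 1 = 330 = 2^1 · 165, so d = 165.
3^1 ≡ 3 (mod 331)
3^2 ≡ 3^2 = 9 ≡ 9 (mod 331)
3^4 ≡ 9^2 = 81 ≡ 81 (mod 331)
3^8 ≡ 81^2 = 6561 ≡ 272 (mod 331)
3^16 ≡ 272^2 = 73984 ≡ 171 (mod 331)
3^32 ≡ 171^2 = 29241 ≡ 113 (mod 331)
3^64 ≡ 113^2 = 12769 ≡ 191 (mod 331)
3^128 ≡ 191^2 = 36481 ≡ 71 (mod 331)
165 = 128 + 32 + 4 + 1 in binary powers of 2.
So 3^165 ≡ 71 · 113 · 81 · 3 ≡ 330 (mod 331).
Since 3^d ≡ 330 (mod 331), base 3 does not prove 331 composite.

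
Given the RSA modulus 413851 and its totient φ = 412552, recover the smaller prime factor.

557

φ(n) = (p−1)(q−1) = n − (p+q) + 1, so p + q = 413851 − 412552 + 1 = 1300.
p and q are the roots of t² − 1300t + 413851 = 0.
Discriminant: 1300² − 4·413851 = 1690000 − 1655404 = 34596; √34596 = 186.
q = (1300 − 186)/2 = 557, p = (1300 + 186)/2 = 743.
Check: 557 · 743 = 413851.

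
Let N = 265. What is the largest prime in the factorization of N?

265 = 5 · 53
53 is prime.
So 265 = 5 · 53; the largest prime factor is 53.

53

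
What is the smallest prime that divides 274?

2

274 is even: 2 divides it.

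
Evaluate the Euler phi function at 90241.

Factor: 90241 = 31 · 41 · 71.
φ(90241) = (31−1) · (41−1) · (71−1) = 30 · 40 · 70 = 84000.

84000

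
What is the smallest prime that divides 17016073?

71

17016073 is odd.
Digit sum 25, not divisible by 3.
Ends in 3: not divisible by 5.
7: 17016073 = 7·2430867 + 4
11: 17016073 = 11·1546915 + 8
13: 17016073 = 13·1308928 + 9
17: 17016073 = 17·1000945 + 8
19: 17016073 = 19·895582 + 15
23: 17016073 = 23·739829 + 6
29: 17016073 = 29·586761 + 4
31: 17016073 = 31·548905 + 18
37: 17016073 = 37·459893 + 32
41: 17016073 = 41·415026 + 7
43: 17016073 = 43·395722 + 27
47: 17016073 = 47·362044 + 5
53: 17016073 = 53·321057 + 52
59: 17016073 = 59·288408 + 1
61: 17016073 = 61·278952 + 1
67: 17016073 = 67·253971 + 16
71: 17016073 = 71·239663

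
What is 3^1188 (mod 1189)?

1147

3^1 ≡ 3 (mod 1189)
3^2 ≡ 3^2 = 9 ≡ 9 (mod 1189)
3^4 ≡ 9^2 = 81 ≡ 81 (mod 1189)
3^8 ≡ 81^2 = 6561 ≡ 616 (mod 1189)
3^16 ≡ 616^2 = 379456 ≡ 165 (mod 1189)
3^32 ≡ 165^2 = 27225 ≡ 1067 (mod 1189)
3^64 ≡ 1067^2 = 1138489 ≡ 616 (mod 1189)
3^128 ≡ 616^2 = 379456 ≡ 165 (mod 1189)
3^256 ≡ 165^2 = 27225 ≡ 1067 (mod 1189)
3^512 ≡ 1067^2 = 1138489 ≡ 616 (mod 1189)
3^1024 ≡ 616^2 = 379456 ≡ 165 (mod 1189)
1188 = 1024 + 128 + 32 + 4 in binary powers of 2.
So 3^1188 ≡ 165 · 165 · 1067 · 81 ≡ 1147 (mod 1189).
Since 1147 ≠ 1, base 3 is a Fermat witness: 1189 is composite.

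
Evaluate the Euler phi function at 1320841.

Factor: 1320841 = 47 · 157 · 179.
φ(1320841) = (47−1) · (157−1) · (179−1) = 46 · 156 · 178 = 1277328.

1277328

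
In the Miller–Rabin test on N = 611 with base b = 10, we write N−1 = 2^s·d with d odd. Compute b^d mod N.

611 − 1 = 610 = 2^1 · 305, so d = 305.
10^1 ≡ 10 (mod 611)
10^2 ≡ 10^2 = 100 ≡ 100 (mod 611)
10^4 ≡ 100^2 = 10000 ≡ 224 (mod 611)
10^8 ≡ 224^2 = 50176 ≡ 74 (mod 611)
10^16 ≡ 74^2 = 5476 ≡ 588 (mod 611)
10^32 ≡ 588^2 = 345744 ≡ 529 (mod 611)
10^64 ≡ 529^2 = 279841 ≡ 3 (mod 611)
10^128 ≡ 3^2 = 9 ≡ 9 (mod 611)
10^256 ≡ 9^2 = 81 ≡ 81 (mod 611)
305 = 256 + 32 + 16 + 1 in binary powers of 2.
So 10^305 ≡ 81 · 529 · 588 · 10 ≡ 160 (mod 611).
Squaring chain: 160; never reaches −1, so base 10 is a Miller–Rabin witness that 611 is composite.

160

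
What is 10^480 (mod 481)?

10^1 ≡ 10 (mod 481)
10^2 ≡ 10^2 = 100 ≡ 100 (mod 481)
10^4 ≡ 100^2 = 10000 ≡ 380 (mod 481)
10^8 ≡ 380^2 = 144400 ≡ 100 (mod 481)
10^16 ≡ 100^2 = 10000 ≡ 380 (mod 481)
10^32 ≡ 380^2 = 144400 ≡ 100 (mod 481)
10^64 ≡ 100^2 = 10000 ≡ 380 (mod 481)
10^128 ≡ 380^2 = 144400 ≡ 100 (mod 481)
10^256 ≡ 100^2 = 10000 ≡ 380 (mod 481)
480 = 256 + 128 + 64 + 32 in binary powers of 2.
So 10^480 ≡ 380 · 100 · 380 · 100 ≡ 1 (mod 481).
Since the result is 1, base 10 gives no evidence that 481 is composite.

1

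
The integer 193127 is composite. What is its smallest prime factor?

11

193127 is odd.
Digit sum 23, not divisible by 3.
Ends in 7: not divisible by 5.
7: 193127 = 7·27589 + 4
11: 193127 = 11·17557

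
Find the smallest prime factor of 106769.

106769 is odd.
Digit sum 29, not divisible by 3.
Ends in 9: not divisible by 5.
7: 106769 = 7·15252 + 5
11: 106769 = 11·9706 + 3
13: 106769 = 13·8213

13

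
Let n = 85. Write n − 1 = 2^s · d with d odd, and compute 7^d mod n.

85 − 1 = 84 = 2^2 · 21, so d = 21.
7^1 ≡ 7 (mod 85)
7^2 ≡ 7^2 = 49 ≡ 49 (mod 85)
7^4 ≡ 49^2 = 2401 ≡ 21 (mod 85)
7^8 ≡ 21^2 = 441 ≡ 16 (mod 85)
7^16 ≡ 16^2 = 256 ≡ 1 (mod 85)
21 = 16 + 4 + 1 in binary powers of 2.
So 7^21 ≡ 1 · 21 · 7 ≡ 62 (mod 85).
Squaring chain: 62 → 19; never reaches −1, so base 7 is a Miller–Rabin witness that 85 is composite.

62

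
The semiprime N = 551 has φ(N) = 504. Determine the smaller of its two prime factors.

φ(n) = (p−1)(q−1) = n − (p+q) + 1, so p + q = 551 − 504 + 1 = 48.
p and q are the roots of t² − 48t + 551 = 0.
Discriminant: 48² − 4·551 = 2304 − 2204 = 100; √100 = 10.
q = (48 − 10)/2 = 19, p = (48 + 10)/2 = 29.
Check: 19 · 29 = 551.

19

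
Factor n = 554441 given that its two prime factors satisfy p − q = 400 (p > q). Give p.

971

Since p = q + 400, we have 554441 = q(q + 400), so q² + 400q − 554441 = 0.
Discriminant: 400² + 4·554441 = 160000 + 2217764 = 2377764; √2377764 = 1542.
q = (−400 + 1542)/2 = 571, and p = q + 400 = 971.
Check: 571 · 971 = 554441.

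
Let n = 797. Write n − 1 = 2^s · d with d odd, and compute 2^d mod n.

797 − 1 = 796 = 2^2 · 199, so d = 199.
2^1 ≡ 2 (mod 797)
2^2 ≡ 2^2 = 4 ≡ 4 (mod 797)
2^4 ≡ 4^2 = 16 ≡ 16 (mod 797)
2^8 ≡ 16^2 = 256 ≡ 256 (mod 797)
2^16 ≡ 256^2 = 65536 ≡ 182 (mod 797)
2^32 ≡ 182^2 = 33124 ≡ 447 (mod 797)
2^64 ≡ 447^2 = 199809 ≡ 559 (mod 797)
2^128 ≡ 559^2 = 312481 ≡ 57 (mod 797)
199 = 128 + 64 + 4 + 2 + 1 in binary powers of 2.
So 2^199 ≡ 57 · 559 · 16 · 4 · 2 ≡ 215 (mod 797).
Squaring chain: 215 → 796; reaches −1, so base 2 does not prove 797 composite.

215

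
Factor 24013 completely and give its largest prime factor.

59

24013 = 11 · 2183
2183 = 37 · 59
59 is prime.
So 24013 = 11 · 37 · 59; the largest prime factor is 59.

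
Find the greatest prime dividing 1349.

71

1349 = 19 · 71
71 is prime.
So 1349 = 19 · 71; the largest prime factor is 71.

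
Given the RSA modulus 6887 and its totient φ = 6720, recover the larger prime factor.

φ(n) = (p−1)(q−1) = n − (p+q) + 1, so p + q = 6887 − 6720 + 1 = 168.
p and q are the roots of t² − 168t + 6887 = 0.
Discriminant: 168² − 4·6887 = 28224 − 27548 = 676; √676 = 26.
q = (168 − 26)/2 = 71, p = (168 + 26)/2 = 97.
Check: 71 · 97 = 6887.

97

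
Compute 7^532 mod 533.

7^1 ≡ 7 (mod 533)
7^2 ≡ 7^2 = 49 ≡ 49 (mod 533)
7^4 ≡ 49^2 = 2401 ≡ 269 (mod 533)
7^8 ≡ 269^2 = 72361 ≡ 406 (mod 533)
7^16 ≡ 406^2 = 164836 ≡ 139 (mod 533)
7^32 ≡ 139^2 = 19321 ≡ 133 (mod 533)
7^64 ≡ 133^2 = 17689 ≡ 100 (mod 533)
7^128 ≡ 100^2 = 10000 ≡ 406 (mod 533)
7^256 ≡ 406^2 = 164836 ≡ 139 (mod 533)
7^512 ≡ 139^2 = 19321 ≡ 133 (mod 533)
532 = 512 + 16 + 4 in binary powers of 2.
So 7^532 ≡ 133 · 139 · 269 ≡ 113 (mod 533).
Since 113 ≠ 1, base 7 is a Fermat witness: 533 is composite.

113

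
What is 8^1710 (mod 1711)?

8^1 ≡ 8 (mod 1711)
8^2 ≡ 8^2 = 64 ≡ 64 (mod 1711)
8^4 ≡ 64^2 = 4096 ≡ 674 (mod 1711)
8^8 ≡ 674^2 = 454276 ≡ 861 (mod 1711)
8^16 ≡ 861^2 = 741321 ≡ 458 (mod 1711)
8^32 ≡ 458^2 = 209764 ≡ 1022 (mod 1711)
8^64 ≡ 1022^2 = 1044484 ≡ 774 (mod 1711)
8^128 ≡ 774^2 = 599076 ≡ 226 (mod 1711)
8^256 ≡ 226^2 = 51076 ≡ 1457 (mod 1711)
8^512 ≡ 1457^2 = 2122849 ≡ 1209 (mod 1711)
8^1024 ≡ 1209^2 = 1461681 ≡ 487 (mod 1711)
1710 = 1024 + 512 + 128 + 32 + 8 + 4 + 2 in binary powers of 2.
So 8^1710 ≡ 487 · 1209 · 226 · 1022 · 861 · 674 · 64 ≡ 789 (mod 1711).
Since 789 ≠ 1, base 8 is a Fermat witness: 1711 is composite.

789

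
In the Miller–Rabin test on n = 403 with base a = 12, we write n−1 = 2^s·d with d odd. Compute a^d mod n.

403 − 1 = 402 = 2^1 · 201, so d = 201.
12^1 ≡ 12 (mod 403)
12^2 ≡ 12^2 = 144 ≡ 144 (mod 403)
12^4 ≡ 144^2 = 20736 ≡ 183 (mod 403)
12^8 ≡ 183^2 = 33489 ≡ 40 (mod 403)
12^16 ≡ 40^2 = 1600 ≡ 391 (mod 403)
12^32 ≡ 391^2 = 152881 ≡ 144 (mod 403)
12^64 ≡ 144^2 = 20736 ≡ 183 (mod 403)
12^128 ≡ 183^2 = 33489 ≡ 40 (mod 403)
201 = 128 + 64 + 8 + 1 in binary powers of 2.
So 12^201 ≡ 40 · 183 · 40 · 12 ≡ 246 (mod 403).
Squaring chain: 246; never reaches −1, so base 12 is a Miller–Rabin witness that 403 is composite.

246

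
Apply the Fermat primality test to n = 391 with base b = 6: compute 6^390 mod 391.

25

6^1 ≡ 6 (mod 391)
6^2 ≡ 6^2 = 36 ≡ 36 (mod 391)
6^4 ≡ 36^2 = 1296 ≡ 123 (mod 391)
6^8 ≡ 123^2 = 15129 ≡ 271 (mod 391)
6^16 ≡ 271^2 = 73441 ≡ 324 (mod 391)
6^32 ≡ 324^2 = 104976 ≡ 188 (mod 391)
6^64 ≡ 188^2 = 35344 ≡ 154 (mod 391)
6^128 ≡ 154^2 = 23716 ≡ 256 (mod 391)
6^256 ≡ 256^2 = 65536 ≡ 239 (mod 391)
390 = 256 + 128 + 4 + 2 in binary powers of 2.
So 6^390 ≡ 239 · 256 · 123 · 36 ≡ 25 (mod 391).
Since 25 ≠ 1, base 6 is a Fermat witness: 391 is composite.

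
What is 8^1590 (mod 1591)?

1368

8^1 ≡ 8 (mod 1591)
8^2 ≡ 8^2 = 64 ≡ 64 (mod 1591)
8^4 ≡ 64^2 = 4096 ≡ 914 (mod 1591)
8^8 ≡ 914^2 = 835396 ≡ 121 (mod 1591)
8^16 ≡ 121^2 = 14641 ≡ 322 (mod 1591)
8^32 ≡ 322^2 = 103684 ≡ 269 (mod 1591)
8^64 ≡ 269^2 = 72361 ≡ 766 (mod 1591)
8^128 ≡ 766^2 = 586756 ≡ 1268 (mod 1591)
8^256 ≡ 1268^2 = 1607824 ≡ 914 (mod 1591)
8^512 ≡ 914^2 = 835396 ≡ 121 (mod 1591)
8^1024 ≡ 121^2 = 14641 ≡ 322 (mod 1591)
1590 = 1024 + 512 + 32 + 16 + 4 + 2 in binary powers of 2.
So 8^1590 ≡ 322 · 121 · 269 · 322 · 914 · 64 ≡ 1368 (mod 1591).
Since 1368 ≠ 1, base 8 is a Fermat witness: 1591 is composite.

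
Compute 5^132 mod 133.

5^1 ≡ 5 (mod 133)
5^2 ≡ 5^2 = 25 ≡ 25 (mod 133)
5^4 ≡ 25^2 = 625 ≡ 93 (mod 133)
5^8 ≡ 93^2 = 8649 ≡ 4 (mod 133)
5^16 ≡ 4^2 = 16 ≡ 16 (mod 133)
5^32 ≡ 16^2 = 256 ≡ 123 (mod 133)
5^64 ≡ 123^2 = 15129 ≡ 100 (mod 133)
5^128 ≡ 100^2 = 10000 ≡ 25 (mod 133)
132 = 128 + 4 in binary powers of 2.
So 5^132 ≡ 25 · 93 ≡ 64 (mod 133).
Since 64 ≠ 1, base 5 is a Fermat witness: 133 is composite.

64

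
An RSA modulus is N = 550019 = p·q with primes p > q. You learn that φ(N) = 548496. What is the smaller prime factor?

φ(n) = (p−1)(q−1) = n − (p+q) + 1, so p + q = 550019 − 548496 + 1 = 1524.
p and q are the roots of t² − 1524t + 550019 = 0.
Discriminant: 1524² − 4·550019 = 2322576 − 2200076 = 122500; √122500 = 350.
q = (1524 − 350)/2 = 587, p = (1524 + 350)/2 = 937.
Check: 587 · 937 = 550019.

587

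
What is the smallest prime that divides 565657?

31

565657 is odd.
Digit sum 34, not divisible by 3.
Ends in 7: not divisible by 5.
7: 565657 = 7·80808 + 1
11: 565657 = 11·51423 + 4
13: 565657 = 13·43512 + 1
17: 565657 = 17·33273 + 16
19: 565657 = 19·29771 + 8
23: 565657 = 23·24593 + 18
29: 565657 = 29·19505 + 12
31: 565657 = 31·18247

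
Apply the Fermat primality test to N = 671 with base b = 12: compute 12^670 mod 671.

12^1 ≡ 12 (mod 671)
12^2 ≡ 12^2 = 144 ≡ 144 (mod 671)
12^4 ≡ 144^2 = 20736 ≡ 606 (mod 671)
12^8 ≡ 606^2 = 367236 ≡ 199 (mod 671)
12^16 ≡ 199^2 = 39601 ≡ 12 (mod 671)
12^32 ≡ 12^2 = 144 ≡ 144 (mod 671)
12^64 ≡ 144^2 = 20736 ≡ 606 (mod 671)
12^128 ≡ 606^2 = 367236 ≡ 199 (mod 671)
12^256 ≡ 199^2 = 39601 ≡ 12 (mod 671)
12^512 ≡ 12^2 = 144 ≡ 144 (mod 671)
670 = 512 + 128 + 16 + 8 + 4 + 2 in binary powers of 2.
So 12^670 ≡ 144 · 199 · 12 · 199 · 606 · 144 ≡ 474 (mod 671).
Since 474 ≠ 1, base 12 is a Fermat witness: 671 is composite.

474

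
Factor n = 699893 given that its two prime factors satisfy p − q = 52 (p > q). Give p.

Since p = q + 52, we have 699893 = q(q + 52), so q² + 52q − 699893 = 0.
Discriminant: 52² + 4·699893 = 2704 + 2799572 = 2802276; √2802276 = 1674.
q = (−52 + 1674)/2 = 811, and p = q + 52 = 863.
Check: 811 · 863 = 699893.

863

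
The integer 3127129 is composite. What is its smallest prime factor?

3127129 is odd.
Digit sum 25, not divisible by 3.
Ends in 9: not divisible by 5.
7: 3127129 = 7·446732 + 5
11: 3127129 = 11·284284 + 5
13: 3127129 = 13·240548 + 5
17: 3127129 = 17·183948 + 13
19: 3127129 = 19·164585 + 14
23: 3127129 = 23·135962 + 3
29: 3127129 = 29·107832 + 1
31: 3127129 = 31·100875 + 4
37: 3127129 = 37·84517

37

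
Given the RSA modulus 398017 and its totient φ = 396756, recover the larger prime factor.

643

φ(n) = (p−1)(q−1) = n − (p+q) + 1, so p + q = 398017 − 396756 + 1 = 1262.
p and q are the roots of t² − 1262t + 398017 = 0.
Discriminant: 1262² − 4·398017 = 1592644 − 1592068 = 576; √576 = 24.
q = (1262 − 24)/2 = 619, p = (1262 + 24)/2 = 643.
Check: 619 · 643 = 398017.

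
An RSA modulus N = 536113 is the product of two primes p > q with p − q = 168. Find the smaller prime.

Since p = q + 168, we have 536113 = q(q + 168), so q² + 168q − 536113 = 0.
Discriminant: 168² + 4·536113 = 28224 + 2144452 = 2172676; √2172676 = 1474.
q = (−168 + 1474)/2 = 653, and p = q + 168 = 821.
Check: 653 · 821 = 536113.

653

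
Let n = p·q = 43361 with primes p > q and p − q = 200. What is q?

131

Since p = q + 200, we have 43361 = q(q + 200), so q² + 200q − 43361 = 0.
Discriminant: 200² + 4·43361 = 40000 + 173444 = 213444; √213444 = 462.
q = (−200 + 462)/2 = 131, and p = q + 200 = 331.
Check: 131 · 331 = 43361.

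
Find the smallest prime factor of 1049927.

23

1049927 is odd.
Digit sum 32, not divisible by 3.
Ends in 7: not divisible by 5.
7: 1049927 = 7·149989 + 4
11: 1049927 = 11·95447 + 10
13: 1049927 = 13·80763 + 8
17: 1049927 = 17·61760 + 7
19: 1049927 = 19·55259 + 6
23: 1049927 = 23·45649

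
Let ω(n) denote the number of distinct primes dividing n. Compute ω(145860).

6

145860 = 2^2 · 36465
36465 = 3 · 12155
12155 = 5 · 2431
2431 = 11 · 221
221 = 13 · 17
145860 = 2^2 · 3 · 5 · 11 · 13 · 17, which has 6 distinct prime factors.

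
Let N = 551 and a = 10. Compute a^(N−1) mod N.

237

10^1 ≡ 10 (mod 551)
10^2 ≡ 10^2 = 100 ≡ 100 (mod 551)
10^4 ≡ 100^2 = 10000 ≡ 82 (mod 551)
10^8 ≡ 82^2 = 6724 ≡ 112 (mod 551)
10^16 ≡ 112^2 = 12544 ≡ 422 (mod 551)
10^32 ≡ 422^2 = 178084 ≡ 111 (mod 551)
10^64 ≡ 111^2 = 12321 ≡ 199 (mod 551)
10^128 ≡ 199^2 = 39601 ≡ 480 (mod 551)
10^256 ≡ 480^2 = 230400 ≡ 82 (mod 551)
10^512 ≡ 82^2 = 6724 ≡ 112 (mod 551)
550 = 512 + 32 + 4 + 2 in binary powers of 2.
So 10^550 ≡ 112 · 111 · 82 · 100 ≡ 237 (mod 551).
Since 237 ≠ 1, base 10 is a Fermat witness: 551 is composite.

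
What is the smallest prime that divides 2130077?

2130077 is odd.
Digit sum 20, not divisible by 3.
Ends in 7: not divisible by 5.
7: 2130077 = 7·304296 + 5
11: 2130077 = 11·193643 + 4
13: 2130077 = 13·163852 + 1
17: 2130077 = 17·125298 + 11
19: 2130077 = 19·112109 + 6
23: 2130077 = 23·92612 + 1
29: 2130077 = 29·73450 + 27
31: 2130077 = 31·68712 + 5
37: 2130077 = 37·57569 + 24
41: 2130077 = 41·51953 + 4
43: 2130077 = 43·49536 + 29
47: 2130077 = 47·45320 + 37
53: 2130077 = 53·40190 + 7
59: 2130077 = 59·36103

59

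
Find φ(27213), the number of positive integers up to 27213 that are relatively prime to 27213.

17664

Factor: 27213 = 3 · 47 · 193.
φ(27213) = (3−1) · (47−1) · (193−1) = 2 · 46 · 192 = 17664.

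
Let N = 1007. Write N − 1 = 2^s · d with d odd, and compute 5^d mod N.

137

1007 − 1 = 1006 = 2^1 · 503, so d = 503.
5^1 ≡ 5 (mod 1007)
5^2 ≡ 5^2 = 25 ≡ 25 (mod 1007)
5^4 ≡ 25^2 = 625 ≡ 625 (mod 1007)
5^8 ≡ 625^2 = 390625 ≡ 916 (mod 1007)
5^16 ≡ 916^2 = 839056 ≡ 225 (mod 1007)
5^32 ≡ 225^2 = 50625 ≡ 275 (mod 1007)
5^64 ≡ 275^2 = 75625 ≡ 100 (mod 1007)
5^128 ≡ 100^2 = 10000 ≡ 937 (mod 1007)
5^256 ≡ 937^2 = 877969 ≡ 872 (mod 1007)
503 = 256 + 128 + 64 + 32 + 16 + 4 + 2 + 1 in binary powers of 2.
So 5^503 ≡ 872 · 937 · 100 · 275 · 225 · 625 · 25 · 5 ≡ 137 (mod 1007).
Squaring chain: 137; never reaches −1, so base 5 is a Miller–Rabin witness that 1007 is composite.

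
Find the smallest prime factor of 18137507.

18137507 is odd.
Digit sum 32, not divisible by 3.
Ends in 7: not divisible by 5.
7: 18137507 = 7·2591072 + 3
11: 18137507 = 11·1648864 + 3
13: 18137507 = 13·1395192 + 11
17: 18137507 = 17·1066912 + 3
19: 18137507 = 19·954605 + 12
23: 18137507 = 23·788587 + 6
29: 18137507 = 29·625431 + 8
31: 18137507 = 31·585080 + 27
37: 18137507 = 37·490202 + 33
41: 18137507 = 41·442378 + 9
43: 18137507 = 43·421802 + 21
47: 18137507 = 47·385904 + 19
53: 18137507 = 53·342217 + 6
59: 18137507 = 59·307415 + 22
61: 18137507 = 61·297336 + 11
67: 18137507 = 67·270709 + 4
71: 18137507 = 71·255457 + 60
73: 18137507 = 73·248459

73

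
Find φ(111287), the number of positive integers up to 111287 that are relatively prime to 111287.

Factor: 111287 = 11 · 67 · 151.
φ(111287) = (11−1) · (67−1) · (151−1) = 10 · 66 · 150 = 99000.

99000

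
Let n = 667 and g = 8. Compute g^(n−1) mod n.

473

8^1 ≡ 8 (mod 667)
8^2 ≡ 8^2 = 64 ≡ 64 (mod 667)
8^4 ≡ 64^2 = 4096 ≡ 94 (mod 667)
8^8 ≡ 94^2 = 8836 ≡ 165 (mod 667)
8^16 ≡ 165^2 = 27225 ≡ 545 (mod 667)
8^32 ≡ 545^2 = 297025 ≡ 210 (mod 667)
8^64 ≡ 210^2 = 44100 ≡ 78 (mod 667)
8^128 ≡ 78^2 = 6084 ≡ 81 (mod 667)
8^256 ≡ 81^2 = 6561 ≡ 558 (mod 667)
8^512 ≡ 558^2 = 311364 ≡ 542 (mod 667)
666 = 512 + 128 + 16 + 8 + 2 in binary powers of 2.
So 8^666 ≡ 542 · 81 · 545 · 165 · 64 ≡ 473 (mod 667).
Since 473 ≠ 1, base 8 is a Fermat witness: 667 is composite.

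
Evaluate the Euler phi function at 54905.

43056

Factor: 54905 = 5 · 79 · 139.
φ(54905) = (5−1) · (79−1) · (139−1) = 4 · 78 · 138 = 43056.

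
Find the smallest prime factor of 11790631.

89

11790631 is odd.
Digit sum 28, not divisible by 3.
Ends in 1: not divisible by 5.
7: 11790631 = 7·1684375 + 6
11: 11790631 = 11·1071875 + 6
13: 11790631 = 13·906971 + 8
17: 11790631 = 17·693566 + 9
19: 11790631 = 19·620559 + 10
23: 11790631 = 23·512636 + 3
29: 11790631 = 29·406573 + 14
31: 11790631 = 31·380342 + 29
37: 11790631 = 37·318665 + 26
41: 11790631 = 41·287576 + 15
43: 11790631 = 43·274200 + 31
47: 11790631 = 47·250864 + 23
53: 11790631 = 53·222464 + 39
59: 11790631 = 59·199841 + 12
61: 11790631 = 61·193289 + 2
67: 11790631 = 67·175979 + 38
71: 11790631 = 71·166065 + 16
73: 11790631 = 73·161515 + 36
79: 11790631 = 79·149248 + 39
83: 11790631 = 83·142055 + 66
89: 11790631 = 89·132479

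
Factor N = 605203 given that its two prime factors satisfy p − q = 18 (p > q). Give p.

Since p = q + 18, we have 605203 = q(q + 18), so q² + 18q − 605203 = 0.
Discriminant: 18² + 4·605203 = 324 + 2420812 = 2421136; √2421136 = 1556.
q = (−18 + 1556)/2 = 769, and p = q + 18 = 787.
Check: 769 · 787 = 605203.

787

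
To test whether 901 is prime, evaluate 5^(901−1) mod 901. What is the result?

5^1 ≡ 5 (mod 901)
5^2 ≡ 5^2 = 25 ≡ 25 (mod 901)
5^4 ≡ 25^2 = 625 ≡ 625 (mod 901)
5^8 ≡ 625^2 = 390625 ≡ 492 (mod 901)
5^16 ≡ 492^2 = 242064 ≡ 596 (mod 901)
5^32 ≡ 596^2 = 355216 ≡ 222 (mod 901)
5^64 ≡ 222^2 = 49284 ≡ 630 (mod 901)
5^128 ≡ 630^2 = 396900 ≡ 460 (mod 901)
5^256 ≡ 460^2 = 211600 ≡ 766 (mod 901)
5^512 ≡ 766^2 = 586756 ≡ 205 (mod 901)
900 = 512 + 256 + 128 + 4 in binary powers of 2.
So 5^900 ≡ 205 · 766 · 460 · 625 ≡ 13 (mod 901).
Since 13 ≠ 1, base 5 is a Fermat witness: 901 is composite.

13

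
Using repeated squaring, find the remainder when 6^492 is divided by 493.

6^1 ≡ 6 (mod 493)
6^2 ≡ 6^2 = 36 ≡ 36 (mod 493)
6^4 ≡ 36^2 = 1296 ≡ 310 (mod 493)
6^8 ≡ 310^2 = 96100 ≡ 458 (mod 493)
6^16 ≡ 458^2 = 209764 ≡ 239 (mod 493)
6^32 ≡ 239^2 = 57121 ≡ 426 (mod 493)
6^64 ≡ 426^2 = 181476 ≡ 52 (mod 493)
6^128 ≡ 52^2 = 2704 ≡ 239 (mod 493)
6^256 ≡ 239^2 = 57121 ≡ 426 (mod 493)
492 = 256 + 128 + 64 + 32 + 8 + 4 in binary powers of 2.
So 6^492 ≡ 426 · 239 · 52 · 426 · 458 · 310 ≡ 268 (mod 493).
Since 268 ≠ 1, base 6 is a Fermat witness: 493 is composite.

268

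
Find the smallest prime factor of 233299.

233299 is odd.
Digit sum 28, not divisible by 3.
Ends in 9: not divisible by 5.
7: 233299 = 7·33328 + 3
11: 233299 = 11·21209

11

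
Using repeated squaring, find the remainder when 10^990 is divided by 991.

10^1 ≡ 10 (mod 991)
10^2 ≡ 10^2 = 100 ≡ 100 (mod 991)
10^4 ≡ 100^2 = 10000 ≡ 90 (mod 991)
10^8 ≡ 90^2 = 8100 ≡ 172 (mod 991)
10^16 ≡ 172^2 = 29584 ≡ 845 (mod 991)
10^32 ≡ 845^2 = 714025 ≡ 505 (mod 991)
10^64 ≡ 505^2 = 255025 ≡ 338 (mod 991)
10^128 ≡ 338^2 = 114244 ≡ 279 (mod 991)
10^256 ≡ 279^2 = 77841 ≡ 543 (mod 991)
10^512 ≡ 543^2 = 294849 ≡ 522 (mod 991)
990 = 512 + 256 + 128 + 64 + 16 + 8 + 4 + 2 in binary powers of 2.
So 10^990 ≡ 522 · 543 · 279 · 338 · 845 · 172 · 90 · 100 ≡ 1 (mod 991).
Since the result is 1, base 10 gives no evidence that 991 is composite.

1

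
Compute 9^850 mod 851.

752

9^1 ≡ 9 (mod 851)
9^2 ≡ 9^2 = 81 ≡ 81 (mod 851)
9^4 ≡ 81^2 = 6561 ≡ 604 (mod 851)
9^8 ≡ 604^2 = 364816 ≡ 588 (mod 851)
9^16 ≡ 588^2 = 345744 ≡ 238 (mod 851)
9^32 ≡ 238^2 = 56644 ≡ 478 (mod 851)
9^64 ≡ 478^2 = 228484 ≡ 416 (mod 851)
9^128 ≡ 416^2 = 173056 ≡ 303 (mod 851)
9^256 ≡ 303^2 = 91809 ≡ 752 (mod 851)
9^512 ≡ 752^2 = 565504 ≡ 440 (mod 851)
850 = 512 + 256 + 64 + 16 + 2 in binary powers of 2.
So 9^850 ≡ 440 · 752 · 416 · 238 · 81 ≡ 752 (mod 851).
Since 752 ≠ 1, base 9 is a Fermat witness: 851 is composite.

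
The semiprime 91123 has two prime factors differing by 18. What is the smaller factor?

293

Since p = q + 18, we have 91123 = q(q + 18), so q² + 18q − 91123 = 0.
Discriminant: 18² + 4·91123 = 324 + 364492 = 364816; √364816 = 604.
q = (−18 + 604)/2 = 293, and p = q + 18 = 311.
Check: 293 · 311 = 91123.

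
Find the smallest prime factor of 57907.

79

57907 is odd.
Digit sum 28, not divisible by 3.
Ends in 7: not divisible by 5.
7: 57907 = 7·8272 + 3
11: 57907 = 11·5264 + 3
13: 57907 = 13·4454 + 5
17: 57907 = 17·3406 + 5
19: 57907 = 19·3047 + 14
23: 57907 = 23·2517 + 16
29: 57907 = 29·1996 + 23
31: 57907 = 31·1867 + 30
37: 57907 = 37·1565 + 2
41: 57907 = 41·1412 + 15
43: 57907 = 43·1346 + 29
47: 57907 = 47·1232 + 3
53: 57907 = 53·1092 + 31
59: 57907 = 59·981 + 28
61: 57907 = 61·949 + 18
67: 57907 = 67·864 + 19
71: 57907 = 71·815 + 42
73: 57907 = 73·793 + 18
79: 57907 = 79·733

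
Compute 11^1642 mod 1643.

11^1 ≡ 11 (mod 1643)
11^2 ≡ 11^2 = 121 ≡ 121 (mod 1643)
11^4 ≡ 121^2 = 14641 ≡ 1497 (mod 1643)
11^8 ≡ 1497^2 = 2241009 ≡ 1600 (mod 1643)
11^16 ≡ 1600^2 = 2560000 ≡ 206 (mod 1643)
11^32 ≡ 206^2 = 42436 ≡ 1361 (mod 1643)
11^64 ≡ 1361^2 = 1852321 ≡ 660 (mod 1643)
11^128 ≡ 660^2 = 435600 ≡ 205 (mod 1643)
11^256 ≡ 205^2 = 42025 ≡ 950 (mod 1643)
11^512 ≡ 950^2 = 902500 ≡ 493 (mod 1643)
11^1024 ≡ 493^2 = 243049 ≡ 1528 (mod 1643)
1642 = 1024 + 512 + 64 + 32 + 8 + 2 in binary powers of 2.
So 11^1642 ≡ 1528 · 493 · 660 · 1361 · 1600 · 121 ≡ 1444 (mod 1643).
Since 1444 ≠ 1, base 11 is a Fermat witness: 1643 is composite.

1444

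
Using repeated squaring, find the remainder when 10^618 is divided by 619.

1

10^1 ≡ 10 (mod 619)
10^2 ≡ 10^2 = 100 ≡ 100 (mod 619)
10^4 ≡ 100^2 = 10000 ≡ 96 (mod 619)
10^8 ≡ 96^2 = 9216 ≡ 550 (mod 619)
10^16 ≡ 550^2 = 302500 ≡ 428 (mod 619)
10^32 ≡ 428^2 = 183184 ≡ 579 (mod 619)
10^64 ≡ 579^2 = 335241 ≡ 362 (mod 619)
10^128 ≡ 362^2 = 131044 ≡ 435 (mod 619)
10^256 ≡ 435^2 = 189225 ≡ 430 (mod 619)
10^512 ≡ 430^2 = 184900 ≡ 438 (mod 619)
618 = 512 + 64 + 32 + 8 + 2 in binary powers of 2.
So 10^618 ≡ 438 · 362 · 579 · 550 · 100 ≡ 1 (mod 619).
Since the result is 1, base 10 gives no evidence that 619 is composite.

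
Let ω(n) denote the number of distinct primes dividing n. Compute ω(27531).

4

27531 = 3^2 · 3059
3059 = 7 · 437
437 = 19 · 23
27531 = 3^2 · 7 · 19 · 23, which has 4 distinct prime factors.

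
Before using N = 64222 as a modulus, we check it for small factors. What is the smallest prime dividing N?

64222 is even: 2 divides it.

2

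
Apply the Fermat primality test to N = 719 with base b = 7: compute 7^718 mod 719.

1

7^1 ≡ 7 (mod 719)
7^2 ≡ 7^2 = 49 ≡ 49 (mod 719)
7^4 ≡ 49^2 = 2401 ≡ 244 (mod 719)
7^8 ≡ 244^2 = 59536 ≡ 578 (mod 719)
7^16 ≡ 578^2 = 334084 ≡ 468 (mod 719)
7^32 ≡ 468^2 = 219024 ≡ 448 (mod 719)
7^64 ≡ 448^2 = 200704 ≡ 103 (mod 719)
7^128 ≡ 103^2 = 10609 ≡ 543 (mod 719)
7^256 ≡ 543^2 = 294849 ≡ 59 (mod 719)
7^512 ≡ 59^2 = 3481 ≡ 605 (mod 719)
718 = 512 + 128 + 64 + 8 + 4 + 2 in binary powers of 2.
So 7^718 ≡ 605 · 543 · 103 · 578 · 244 · 49 ≡ 1 (mod 719).
Since the result is 1, base 7 gives no evidence that 719 is composite.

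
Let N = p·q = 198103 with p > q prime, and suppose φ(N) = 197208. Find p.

499

φ(n) = (p−1)(q−1) = n − (p+q) + 1, so p + q = 198103 − 197208 + 1 = 896.
p and q are the roots of t² − 896t + 198103 = 0.
Discriminant: 896² − 4·198103 = 802816 − 792412 = 10404; √10404 = 102.
q = (896 − 102)/2 = 397, p = (896 + 102)/2 = 499.
Check: 397 · 499 = 198103.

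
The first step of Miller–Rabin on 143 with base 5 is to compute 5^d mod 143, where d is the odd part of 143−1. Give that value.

143 − 1 = 142 = 2^1 · 71, so d = 71.
5^1 ≡ 5 (mod 143)
5^2 ≡ 5^2 = 25 ≡ 25 (mod 143)
5^4 ≡ 25^2 = 625 ≡ 53 (mod 143)
5^8 ≡ 53^2 = 2809 ≡ 92 (mod 143)
5^16 ≡ 92^2 = 8464 ≡ 27 (mod 143)
5^32 ≡ 27^2 = 729 ≡ 14 (mod 143)
5^64 ≡ 14^2 = 196 ≡ 53 (mod 143)
71 = 64 + 4 + 2 + 1 in binary powers of 2.
So 5^71 ≡ 53 · 53 · 25 · 5 ≡ 60 (mod 143).
Squaring chain: 60; never reaches −1, so base 5 is a Miller–Rabin witness that 143 is composite.

60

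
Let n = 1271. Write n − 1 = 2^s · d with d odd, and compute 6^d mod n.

243

1271 − 1 = 1270 = 2^1 · 635, so d = 635.
6^1 ≡ 6 (mod 1271)
6^2 ≡ 6^2 = 36 ≡ 36 (mod 1271)
6^4 ≡ 36^2 = 1296 ≡ 25 (mod 1271)
6^8 ≡ 25^2 = 625 ≡ 625 (mod 1271)
6^16 ≡ 625^2 = 390625 ≡ 428 (mod 1271)
6^32 ≡ 428^2 = 183184 ≡ 160 (mod 1271)
6^64 ≡ 160^2 = 25600 ≡ 180 (mod 1271)
6^128 ≡ 180^2 = 32400 ≡ 625 (mod 1271)
6^256 ≡ 625^2 = 390625 ≡ 428 (mod 1271)
6^512 ≡ 428^2 = 183184 ≡ 160 (mod 1271)
635 = 512 + 64 + 32 + 16 + 8 + 2 + 1 in binary powers of 2.
So 6^635 ≡ 160 · 180 · 160 · 428 · 625 · 36 · 6 ≡ 243 (mod 1271).
Squaring chain: 243; never reaches −1, so base 6 is a Miller–Rabin witness that 1271 is composite.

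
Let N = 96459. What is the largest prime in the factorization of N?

96459 = 3 · 32153
32153 = 11 · 2923
2923 = 37 · 79
79 is prime.
So 96459 = 3 · 11 · 37 · 79; the largest prime factor is 79.

79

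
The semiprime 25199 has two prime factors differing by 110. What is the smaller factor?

113

Since p = q + 110, we have 25199 = q(q + 110), so q² + 110q − 25199 = 0.
Discriminant: 110² + 4·25199 = 12100 + 100796 = 112896; √112896 = 336.
q = (−110 + 336)/2 = 113, and p = q + 110 = 223.
Check: 113 · 223 = 25199.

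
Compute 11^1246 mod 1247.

173

11^1 ≡ 11 (mod 1247)
11^2 ≡ 11^2 = 121 ≡ 121 (mod 1247)
11^4 ≡ 121^2 = 14641 ≡ 924 (mod 1247)
11^8 ≡ 924^2 = 853776 ≡ 828 (mod 1247)
11^16 ≡ 828^2 = 685584 ≡ 981 (mod 1247)
11^32 ≡ 981^2 = 962361 ≡ 924 (mod 1247)
11^64 ≡ 924^2 = 853776 ≡ 828 (mod 1247)
11^128 ≡ 828^2 = 685584 ≡ 981 (mod 1247)
11^256 ≡ 981^2 = 962361 ≡ 924 (mod 1247)
11^512 ≡ 924^2 = 853776 ≡ 828 (mod 1247)
11^1024 ≡ 828^2 = 685584 ≡ 981 (mod 1247)
1246 = 1024 + 128 + 64 + 16 + 8 + 4 + 2 in binary powers of 2.
So 11^1246 ≡ 981 · 981 · 828 · 981 · 828 · 924 · 121 ≡ 173 (mod 1247).
Since 173 ≠ 1, base 11 is a Fermat witness: 1247 is composite.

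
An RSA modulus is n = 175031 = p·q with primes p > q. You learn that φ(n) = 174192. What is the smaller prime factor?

383

φ(n) = (p−1)(q−1) = n − (p+q) + 1, so p + q = 175031 − 174192 + 1 = 840.
p and q are the roots of t² − 840t + 175031 = 0.
Discriminant: 840² − 4·175031 = 705600 − 700124 = 5476; √5476 = 74.
q = (840 − 74)/2 = 383, p = (840 + 74)/2 = 457.
Check: 383 · 457 = 175031.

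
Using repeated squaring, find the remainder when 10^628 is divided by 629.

565

10^1 ≡ 10 (mod 629)
10^2 ≡ 10^2 = 100 ≡ 100 (mod 629)
10^4 ≡ 100^2 = 10000 ≡ 565 (mod 629)
10^8 ≡ 565^2 = 319225 ≡ 322 (mod 629)
10^16 ≡ 322^2 = 103684 ≡ 528 (mod 629)
10^32 ≡ 528^2 = 278784 ≡ 137 (mod 629)
10^64 ≡ 137^2 = 18769 ≡ 528 (mod 629)
10^128 ≡ 528^2 = 278784 ≡ 137 (mod 629)
10^256 ≡ 137^2 = 18769 ≡ 528 (mod 629)
10^512 ≡ 528^2 = 278784 ≡ 137 (mod 629)
628 = 512 + 64 + 32 + 16 + 4 in binary powers of 2.
So 10^628 ≡ 137 · 528 · 137 · 528 · 565 ≡ 565 (mod 629).
Since 565 ≠ 1, base 10 is a Fermat witness: 629 is composite.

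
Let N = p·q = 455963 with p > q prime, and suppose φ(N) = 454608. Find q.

φ(n) = (p−1)(q−1) = n − (p+q) + 1, so p + q = 455963 − 454608 + 1 = 1356.
p and q are the roots of t² − 1356t + 455963 = 0.
Discriminant: 1356² − 4·455963 = 1838736 − 1823852 = 14884; √14884 = 122.
q = (1356 − 122)/2 = 617, p = (1356 + 122)/2 = 739.
Check: 617 · 739 = 455963.

617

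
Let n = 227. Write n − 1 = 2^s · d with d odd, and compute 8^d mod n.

226

227 − 1 = 226 = 2^1 · 113, so d = 113.
8^1 ≡ 8 (mod 227)
8^2 ≡ 8^2 = 64 ≡ 64 (mod 227)
8^4 ≡ 64^2 = 4096 ≡ 10 (mod 227)
8^8 ≡ 10^2 = 100 ≡ 100 (mod 227)
8^16 ≡ 100^2 = 10000 ≡ 12 (mod 227)
8^32 ≡ 12^2 = 144 ≡ 144 (mod 227)
8^64 ≡ 144^2 = 20736 ≡ 79 (mod 227)
113 = 64 + 32 + 16 + 1 in binary powers of 2.
So 8^113 ≡ 79 · 144 · 12 · 8 ≡ 226 (mod 227).
Since 8^d ≡ 226 (mod 227), base 8 does not prove 227 composite.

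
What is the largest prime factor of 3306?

29

3306 = 2 · 1653
1653 = 3 · 551
551 = 19 · 29
29 is prime.
So 3306 = 2 · 3 · 19 · 29; the largest prime factor is 29.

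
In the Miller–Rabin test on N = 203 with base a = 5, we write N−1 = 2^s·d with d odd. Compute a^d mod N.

38

203 − 1 = 202 = 2^1 · 101, so d = 101.
5^1 ≡ 5 (mod 203)
5^2 ≡ 5^2 = 25 ≡ 25 (mod 203)
5^4 ≡ 25^2 = 625 ≡ 16 (mod 203)
5^8 ≡ 16^2 = 256 ≡ 53 (mod 203)
5^16 ≡ 53^2 = 2809 ≡ 170 (mod 203)
5^32 ≡ 170^2 = 28900 ≡ 74 (mod 203)
5^64 ≡ 74^2 = 5476 ≡ 198 (mod 203)
101 = 64 + 32 + 4 + 1 in binary powers of 2.
So 5^101 ≡ 198 · 74 · 16 · 5 ≡ 38 (mod 203).
Squaring chain: 38; never reaches −1, so base 5 is a Miller–Rabin witness that 203 is composite.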